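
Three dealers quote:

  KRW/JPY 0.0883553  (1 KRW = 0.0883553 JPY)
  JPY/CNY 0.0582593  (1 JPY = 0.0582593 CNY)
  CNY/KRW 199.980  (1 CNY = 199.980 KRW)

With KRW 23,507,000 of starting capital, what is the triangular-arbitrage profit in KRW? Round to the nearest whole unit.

Profit: KRW 691,121

Profitable loop is KRW → JPY → CNY → KRW:
KRW 23,507,000 × 0.0883553 = JPY 2,076,968
JPY 2,076,968 × 0.0582593 = CNY 121,002.70
CNY 121,002.70 × 199.980 = KRW 24,198,121
Profit = KRW 24,198,121 − KRW 23,507,000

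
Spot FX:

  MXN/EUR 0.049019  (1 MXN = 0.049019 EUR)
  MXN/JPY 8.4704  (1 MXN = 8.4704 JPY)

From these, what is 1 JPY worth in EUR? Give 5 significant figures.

JPY/EUR = 0.0057871

1 JPY ÷ 8.4704 = 0.118058 MXN
0.118058 MXN × 0.049019 = 0.00578709 EUR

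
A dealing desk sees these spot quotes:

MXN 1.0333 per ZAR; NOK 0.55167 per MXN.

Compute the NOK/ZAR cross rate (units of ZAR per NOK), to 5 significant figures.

1 NOK ÷ 0.55167 = 1.81268 MXN
1.81268 MXN ÷ 1.0333 = 1.75426 ZAR

NOK/ZAR = 1.7543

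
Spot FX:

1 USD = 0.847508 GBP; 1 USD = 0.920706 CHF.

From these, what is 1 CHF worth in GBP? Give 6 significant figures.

CHF/GBP = 0.920498

1 CHF ÷ 0.920706 = 1.08612 USD
1.08612 USD × 0.847508 = 0.920498 GBP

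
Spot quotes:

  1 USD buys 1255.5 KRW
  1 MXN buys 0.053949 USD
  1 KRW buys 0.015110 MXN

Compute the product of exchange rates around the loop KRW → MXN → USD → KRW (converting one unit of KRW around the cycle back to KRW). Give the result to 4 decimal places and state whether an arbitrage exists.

1.0234 (arbitrage exists)

Around KRW → MXN → USD → KRW: 1 × 0.015110 × 0.053949 × 1255.5 = 1.023445
Product > 1; profitable direction is KRW → MXN → USD → KRW.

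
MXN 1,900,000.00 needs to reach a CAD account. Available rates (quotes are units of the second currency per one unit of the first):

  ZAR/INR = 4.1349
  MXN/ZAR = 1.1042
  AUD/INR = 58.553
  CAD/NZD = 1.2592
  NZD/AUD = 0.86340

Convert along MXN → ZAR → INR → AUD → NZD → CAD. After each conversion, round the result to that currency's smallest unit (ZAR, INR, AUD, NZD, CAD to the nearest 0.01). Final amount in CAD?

MXN 1,900,000.00 × 1.1042 = ZAR 2,097,980.00
ZAR 2,097,980.00 × 4.1349 = INR 8,674,937.50
INR 8,674,937.50 ÷ 58.553 = AUD 148,155.30
AUD 148,155.30 ÷ 0.86340 = NZD 171,595.21
NZD 171,595.21 ÷ 1.2592 = CAD 136,273.20

CAD 136,273.20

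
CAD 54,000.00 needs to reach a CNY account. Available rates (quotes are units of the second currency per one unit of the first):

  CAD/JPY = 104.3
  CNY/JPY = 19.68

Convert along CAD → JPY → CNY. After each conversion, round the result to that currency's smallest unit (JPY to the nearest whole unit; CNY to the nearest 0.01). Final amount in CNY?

CAD 54,000.00 × 104.3 = JPY 5,632,200
JPY 5,632,200 ÷ 19.68 = CNY 286,189.02

CNY 286,189.02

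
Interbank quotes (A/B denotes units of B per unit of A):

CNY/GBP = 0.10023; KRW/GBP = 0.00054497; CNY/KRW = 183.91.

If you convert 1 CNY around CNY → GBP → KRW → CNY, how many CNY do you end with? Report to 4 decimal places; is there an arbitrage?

Around CNY → GBP → KRW → CNY: 1 × 0.10023 ÷ 0.00054497 ÷ 183.91 = 1.000046
Product ≈ 1 (deviation 0.005%, within rounding noise).

1.0000 (no arbitrage)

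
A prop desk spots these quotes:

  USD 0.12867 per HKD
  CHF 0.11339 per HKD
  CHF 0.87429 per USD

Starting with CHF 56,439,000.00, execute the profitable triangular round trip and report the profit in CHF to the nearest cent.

Profitable loop is CHF → USD → HKD → CHF:
CHF 56,439,000.00 ÷ 0.87429 = USD 64,554,095.32
USD 64,554,095.32 ÷ 0.12867 = HKD 501,702,769.28
HKD 501,702,769.28 × 0.11339 = CHF 56,888,077.01
Profit = CHF 56,888,077.01 − CHF 56,439,000.00

Profit: CHF 449,077.01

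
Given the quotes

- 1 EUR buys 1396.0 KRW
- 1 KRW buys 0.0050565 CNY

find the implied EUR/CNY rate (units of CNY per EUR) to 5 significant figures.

EUR/CNY = 7.0589

1 EUR × 1396.0 = 1396 KRW
1396 KRW × 0.0050565 = 7.05887 CNY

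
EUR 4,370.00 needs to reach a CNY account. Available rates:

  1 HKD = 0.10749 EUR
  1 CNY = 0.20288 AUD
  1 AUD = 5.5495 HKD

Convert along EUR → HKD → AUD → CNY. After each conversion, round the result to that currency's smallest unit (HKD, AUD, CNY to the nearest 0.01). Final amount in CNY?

EUR 4,370.00 ÷ 0.10749 = HKD 40,654.94
HKD 40,654.94 ÷ 5.5495 = AUD 7,325.87
AUD 7,325.87 ÷ 0.20288 = CNY 36,109.38

CNY 36,109.38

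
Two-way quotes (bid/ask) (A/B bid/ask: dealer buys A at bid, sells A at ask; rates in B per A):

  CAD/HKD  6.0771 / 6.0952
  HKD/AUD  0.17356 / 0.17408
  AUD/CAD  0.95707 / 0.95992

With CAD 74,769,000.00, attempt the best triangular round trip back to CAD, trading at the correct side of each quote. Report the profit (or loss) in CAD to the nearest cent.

Best loop CAD → HKD → AUD → CAD:
CAD 74,769,000.00 × 6.0771 (sell CAD at bid) = HKD 454,378,689.90
HKD 454,378,689.90 × 0.17356 (sell HKD at bid) = AUD 78,861,965.42
AUD 78,861,965.42 × 0.95707 (sell AUD at bid) = CAD 75,476,421.24

Net profit: CAD 707,421.24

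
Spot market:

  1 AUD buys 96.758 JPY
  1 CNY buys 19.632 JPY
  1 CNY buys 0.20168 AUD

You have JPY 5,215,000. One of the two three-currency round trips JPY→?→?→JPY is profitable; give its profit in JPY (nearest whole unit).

Profit: JPY 31,494

Profitable loop is JPY → AUD → CNY → JPY:
JPY 5,215,000 ÷ 96.758 = AUD 53,897.35
AUD 53,897.35 ÷ 0.20168 = CNY 267,241.93
CNY 267,241.93 × 19.632 = JPY 5,246,494
Profit = JPY 5,246,494 − JPY 5,215,000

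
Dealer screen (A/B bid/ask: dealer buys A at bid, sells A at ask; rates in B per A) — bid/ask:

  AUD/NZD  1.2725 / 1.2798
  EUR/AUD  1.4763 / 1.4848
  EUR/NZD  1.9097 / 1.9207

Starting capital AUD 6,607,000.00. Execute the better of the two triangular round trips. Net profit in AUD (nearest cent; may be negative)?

Net profit: AUD 32,867.15

Best loop AUD → EUR → NZD → AUD:
AUD 6,607,000.00 ÷ 1.4848 (buy EUR at ask) = EUR 4,449,757.54
EUR 4,449,757.54 × 1.9097 (sell EUR at bid) = NZD 8,497,701.98
NZD 8,497,701.98 ÷ 1.2798 (buy AUD at ask) = AUD 6,639,867.15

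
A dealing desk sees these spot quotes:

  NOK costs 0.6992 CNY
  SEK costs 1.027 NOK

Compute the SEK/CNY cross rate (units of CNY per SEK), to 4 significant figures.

1 SEK × 1.027 = 1.027 NOK
1.027 NOK × 0.6992 = 0.718078 CNY

SEK/CNY = 0.7181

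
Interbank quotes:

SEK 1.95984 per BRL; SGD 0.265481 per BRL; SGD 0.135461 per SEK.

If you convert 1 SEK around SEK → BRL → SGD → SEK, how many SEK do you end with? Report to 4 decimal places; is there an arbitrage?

Around SEK → BRL → SGD → SEK: 1 ÷ 1.95984 × 0.265481 ÷ 0.135461 = 0.999997
Product ≈ 1 (deviation 0.000%, within rounding noise).

1.0000 (no arbitrage)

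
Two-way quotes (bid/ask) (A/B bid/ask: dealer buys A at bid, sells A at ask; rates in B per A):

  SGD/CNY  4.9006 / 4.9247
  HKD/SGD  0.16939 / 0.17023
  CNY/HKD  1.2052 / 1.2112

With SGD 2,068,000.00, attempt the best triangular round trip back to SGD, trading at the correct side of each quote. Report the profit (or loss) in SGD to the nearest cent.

Best loop SGD → CNY → HKD → SGD:
SGD 2,068,000.00 × 4.9006 (sell SGD at bid) = CNY 10,134,440.80
CNY 10,134,440.80 × 1.2052 (sell CNY at bid) = HKD 12,214,028.05
HKD 12,214,028.05 × 0.16939 (sell HKD at bid) = SGD 2,068,934.21

Net profit: SGD 934.21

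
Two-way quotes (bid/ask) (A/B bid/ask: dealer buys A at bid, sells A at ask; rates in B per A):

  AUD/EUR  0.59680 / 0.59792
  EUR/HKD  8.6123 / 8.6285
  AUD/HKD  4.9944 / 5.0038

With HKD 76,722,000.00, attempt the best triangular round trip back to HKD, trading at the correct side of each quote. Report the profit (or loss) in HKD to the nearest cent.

Net profit: HKD 2,085,570.08

Best loop HKD → AUD → EUR → HKD:
HKD 76,722,000.00 ÷ 5.0038 (buy AUD at ask) = AUD 15,332,747.11
AUD 15,332,747.11 × 0.59680 (sell AUD at bid) = EUR 9,150,583.48
EUR 9,150,583.48 × 8.6123 (sell EUR at bid) = HKD 78,807,570.08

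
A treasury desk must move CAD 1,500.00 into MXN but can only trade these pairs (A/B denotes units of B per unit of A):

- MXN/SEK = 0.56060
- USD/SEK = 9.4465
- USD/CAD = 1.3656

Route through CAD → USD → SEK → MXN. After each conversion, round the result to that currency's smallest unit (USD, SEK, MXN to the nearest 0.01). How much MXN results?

MXN 18,509.13

CAD 1,500.00 ÷ 1.3656 = USD 1,098.42
USD 1,098.42 × 9.4465 = SEK 10,376.22
SEK 10,376.22 ÷ 0.56060 = MXN 18,509.13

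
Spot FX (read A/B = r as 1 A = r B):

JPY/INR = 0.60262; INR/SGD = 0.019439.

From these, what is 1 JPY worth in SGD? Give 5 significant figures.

JPY/SGD = 0.011714

1 JPY × 0.60262 = 0.60262 INR
0.60262 INR × 0.019439 = 0.0117143 SGD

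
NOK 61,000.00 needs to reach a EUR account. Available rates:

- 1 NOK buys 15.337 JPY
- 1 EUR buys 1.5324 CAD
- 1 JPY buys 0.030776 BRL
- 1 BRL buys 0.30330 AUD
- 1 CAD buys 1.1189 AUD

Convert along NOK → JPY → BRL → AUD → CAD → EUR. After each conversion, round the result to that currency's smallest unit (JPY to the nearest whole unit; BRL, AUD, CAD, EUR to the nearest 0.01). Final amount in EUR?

NOK 61,000.00 × 15.337 = JPY 935,557
JPY 935,557 × 0.030776 = BRL 28,792.70
BRL 28,792.70 × 0.30330 = AUD 8,732.83
AUD 8,732.83 ÷ 1.1189 = CAD 7,804.84
CAD 7,804.84 ÷ 1.5324 = EUR 5,093.21

EUR 5,093.21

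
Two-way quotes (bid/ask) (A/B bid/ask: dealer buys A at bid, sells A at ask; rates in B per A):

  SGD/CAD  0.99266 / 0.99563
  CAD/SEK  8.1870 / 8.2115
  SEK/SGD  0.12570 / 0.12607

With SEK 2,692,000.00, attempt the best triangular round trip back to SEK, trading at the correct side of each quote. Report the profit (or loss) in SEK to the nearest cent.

Net profit: SEK 58,018.69

Best loop SEK → SGD → CAD → SEK:
SEK 2,692,000.00 × 0.12570 (sell SEK at bid) = SGD 338,384.40
SGD 338,384.40 × 0.99266 (sell SGD at bid) = CAD 335,900.66
CAD 335,900.66 × 8.1870 (sell CAD at bid) = SEK 2,750,018.69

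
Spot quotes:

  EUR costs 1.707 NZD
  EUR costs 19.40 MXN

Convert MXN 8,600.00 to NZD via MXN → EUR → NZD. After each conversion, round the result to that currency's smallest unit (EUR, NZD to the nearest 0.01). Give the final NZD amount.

MXN 8,600.00 ÷ 19.40 = EUR 443.30
EUR 443.30 × 1.707 = NZD 756.71

NZD 756.71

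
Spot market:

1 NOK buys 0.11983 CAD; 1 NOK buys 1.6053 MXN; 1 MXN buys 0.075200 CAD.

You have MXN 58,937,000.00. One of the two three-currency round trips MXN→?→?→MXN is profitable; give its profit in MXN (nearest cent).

Profit: MXN 437,027.96

Profitable loop is MXN → CAD → NOK → MXN:
MXN 58,937,000.00 × 0.075200 = CAD 4,432,062.40
CAD 4,432,062.40 ÷ 0.11983 = NOK 36,986,250.52
NOK 36,986,250.52 × 1.6053 = MXN 59,374,027.96
Profit = MXN 59,374,027.96 − MXN 58,937,000.00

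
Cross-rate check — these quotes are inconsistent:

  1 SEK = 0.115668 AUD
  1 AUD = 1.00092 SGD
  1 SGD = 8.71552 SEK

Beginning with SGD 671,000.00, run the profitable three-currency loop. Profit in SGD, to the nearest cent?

Profit: SGD 6,061.97

Profitable loop is SGD → SEK → AUD → SGD:
SGD 671,000.00 × 8.71552 = SEK 5,848,113.92
SEK 5,848,113.92 × 0.115668 = AUD 676,439.64
AUD 676,439.64 × 1.00092 = SGD 677,061.97
Profit = SGD 677,061.97 − SGD 671,000.00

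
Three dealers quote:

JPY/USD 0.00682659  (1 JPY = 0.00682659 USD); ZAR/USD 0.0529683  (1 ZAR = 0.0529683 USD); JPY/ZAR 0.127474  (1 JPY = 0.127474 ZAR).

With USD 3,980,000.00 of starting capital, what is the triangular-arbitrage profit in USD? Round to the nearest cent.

Profitable loop is USD → ZAR → JPY → USD:
USD 3,980,000.00 ÷ 0.0529683 = ZAR 75,139,281.42
ZAR 75,139,281.42 ÷ 0.127474 = JPY 589,447,899
JPY 589,447,899 × 0.00682659 = USD 4,023,919.13
Profit = USD 4,023,919.13 − USD 3,980,000.00

Profit: USD 43,919.13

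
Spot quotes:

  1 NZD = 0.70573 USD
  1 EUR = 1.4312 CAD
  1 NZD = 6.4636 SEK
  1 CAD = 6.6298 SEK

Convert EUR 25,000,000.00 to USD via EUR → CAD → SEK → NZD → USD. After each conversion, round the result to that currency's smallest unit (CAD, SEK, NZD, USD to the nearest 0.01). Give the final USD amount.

EUR 25,000,000.00 × 1.4312 = CAD 35,780,000.00
CAD 35,780,000.00 × 6.6298 = SEK 237,214,244.00
SEK 237,214,244.00 ÷ 6.4636 = NZD 36,700,019.18
NZD 36,700,019.18 × 0.70573 = USD 25,900,304.54

USD 25,900,304.54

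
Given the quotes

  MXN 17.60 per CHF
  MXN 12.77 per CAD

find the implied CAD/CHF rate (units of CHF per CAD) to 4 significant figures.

1 CAD × 12.77 = 12.77 MXN
12.77 MXN ÷ 17.60 = 0.725568 CHF

CAD/CHF = 0.7256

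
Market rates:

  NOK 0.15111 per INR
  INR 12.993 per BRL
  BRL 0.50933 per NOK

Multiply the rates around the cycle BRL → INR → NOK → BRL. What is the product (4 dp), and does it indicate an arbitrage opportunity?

Around BRL → INR → NOK → BRL: 1 × 12.993 × 0.15111 × 0.50933 = 1.000004
Product ≈ 1 (deviation 0.000%, within rounding noise).

1.0000 (no arbitrage)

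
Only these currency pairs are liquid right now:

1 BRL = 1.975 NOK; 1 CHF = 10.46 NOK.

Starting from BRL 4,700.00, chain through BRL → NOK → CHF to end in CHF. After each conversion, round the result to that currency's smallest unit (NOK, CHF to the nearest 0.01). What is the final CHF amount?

CHF 887.43

BRL 4,700.00 × 1.975 = NOK 9,282.50
NOK 9,282.50 ÷ 10.46 = CHF 887.43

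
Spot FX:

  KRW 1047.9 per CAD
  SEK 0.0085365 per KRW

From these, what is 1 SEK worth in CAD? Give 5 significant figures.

1 SEK ÷ 0.0085365 = 117.144 KRW
117.144 KRW ÷ 1047.9 = 0.111789 CAD

SEK/CAD = 0.11179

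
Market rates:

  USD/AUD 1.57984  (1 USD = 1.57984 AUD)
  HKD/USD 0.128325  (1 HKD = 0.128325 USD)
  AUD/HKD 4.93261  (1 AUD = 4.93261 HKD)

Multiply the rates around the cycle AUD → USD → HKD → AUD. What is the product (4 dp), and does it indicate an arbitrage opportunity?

Around AUD → USD → HKD → AUD: 1 ÷ 1.57984 ÷ 0.128325 ÷ 4.93261 = 0.999997
Product ≈ 1 (deviation 0.000%, within rounding noise).

1.0000 (no arbitrage)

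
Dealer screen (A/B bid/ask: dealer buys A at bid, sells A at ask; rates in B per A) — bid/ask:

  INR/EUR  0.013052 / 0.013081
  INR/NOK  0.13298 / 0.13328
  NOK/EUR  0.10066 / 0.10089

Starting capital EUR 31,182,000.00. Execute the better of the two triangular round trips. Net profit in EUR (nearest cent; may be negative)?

Best loop EUR → INR → NOK → EUR:
EUR 31,182,000.00 ÷ 0.013081 (buy INR at ask) = INR 2,383,762,709.27
INR 2,383,762,709.27 × 0.13298 (sell INR at bid) = NOK 316,992,765.08
NOK 316,992,765.08 × 0.10066 (sell NOK at bid) = EUR 31,908,491.73

Net profit: EUR 726,491.73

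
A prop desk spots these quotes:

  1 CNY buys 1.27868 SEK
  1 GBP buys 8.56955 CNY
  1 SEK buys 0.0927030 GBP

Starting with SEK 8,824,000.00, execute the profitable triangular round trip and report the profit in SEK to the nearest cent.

Profit: SEK 139,532.09

Profitable loop is SEK → GBP → CNY → SEK:
SEK 8,824,000.00 × 0.0927030 = GBP 818,011.27
GBP 818,011.27 × 8.56955 = CNY 7,009,988.50
CNY 7,009,988.50 × 1.27868 = SEK 8,963,532.09
Profit = SEK 8,963,532.09 − SEK 8,824,000.00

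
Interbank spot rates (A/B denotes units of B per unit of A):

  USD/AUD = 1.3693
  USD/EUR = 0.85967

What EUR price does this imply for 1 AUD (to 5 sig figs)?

1 AUD ÷ 1.3693 = 0.7303 USD
0.7303 USD × 0.85967 = 0.627817 EUR

AUD/EUR = 0.62782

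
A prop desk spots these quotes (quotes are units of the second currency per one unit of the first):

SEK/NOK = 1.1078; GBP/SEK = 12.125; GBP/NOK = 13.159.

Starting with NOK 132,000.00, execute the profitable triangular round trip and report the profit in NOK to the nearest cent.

Profit: NOK 2,739.26

Profitable loop is NOK → GBP → SEK → NOK:
NOK 132,000.00 ÷ 13.159 = GBP 10,031.16
GBP 10,031.16 × 12.125 = SEK 121,627.78
SEK 121,627.78 × 1.1078 = NOK 134,739.26
Profit = NOK 134,739.26 − NOK 132,000.00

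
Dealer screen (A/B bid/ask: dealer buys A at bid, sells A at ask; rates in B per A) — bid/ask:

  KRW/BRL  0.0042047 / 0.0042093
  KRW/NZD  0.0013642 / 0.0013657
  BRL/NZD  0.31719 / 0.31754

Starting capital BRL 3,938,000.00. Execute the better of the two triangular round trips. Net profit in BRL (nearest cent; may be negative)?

Net profit: BRL 81,253.86

Best loop BRL → KRW → NZD → BRL:
BRL 3,938,000.00 ÷ 0.0042093 (buy KRW at ask) = KRW 935,547,478
KRW 935,547,478 × 0.0013642 (sell KRW at bid) = NZD 1,276,273.87
NZD 1,276,273.87 ÷ 0.31754 (buy BRL at ask) = BRL 4,019,253.86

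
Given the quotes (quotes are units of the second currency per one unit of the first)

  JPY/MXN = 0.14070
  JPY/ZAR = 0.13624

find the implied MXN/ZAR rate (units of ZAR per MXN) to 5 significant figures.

MXN/ZAR = 0.96830

1 MXN ÷ 0.14070 = 7.10732 JPY
7.10732 JPY × 0.13624 = 0.968301 ZAR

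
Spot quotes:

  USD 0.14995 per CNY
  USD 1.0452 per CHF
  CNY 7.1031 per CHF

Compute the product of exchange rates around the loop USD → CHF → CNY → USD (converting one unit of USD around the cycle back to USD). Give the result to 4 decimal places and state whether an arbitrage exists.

1.0190 (arbitrage exists)

Around USD → CHF → CNY → USD: 1 ÷ 1.0452 × 7.1031 × 0.14995 = 1.019049
Product > 1; profitable direction is USD → CHF → CNY → USD.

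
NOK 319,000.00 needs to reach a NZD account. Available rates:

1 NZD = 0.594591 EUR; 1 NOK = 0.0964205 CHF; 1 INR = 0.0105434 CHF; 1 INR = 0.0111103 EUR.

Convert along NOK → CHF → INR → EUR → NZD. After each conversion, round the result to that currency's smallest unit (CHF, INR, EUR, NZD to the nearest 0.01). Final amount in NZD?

NOK 319,000.00 × 0.0964205 = CHF 30,758.14
CHF 30,758.14 ÷ 0.0105434 = INR 2,917,288.54
INR 2,917,288.54 × 0.0111103 = EUR 32,411.95
EUR 32,411.95 ÷ 0.594591 = NZD 54,511.34

NZD 54,511.34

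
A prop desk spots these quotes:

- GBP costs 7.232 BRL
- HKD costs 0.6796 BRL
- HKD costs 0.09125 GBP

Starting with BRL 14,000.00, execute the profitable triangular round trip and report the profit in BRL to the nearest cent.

Profitable loop is BRL → GBP → HKD → BRL:
BRL 14,000.00 ÷ 7.232 = GBP 1,935.84
GBP 1,935.84 ÷ 0.09125 = HKD 21,214.69
HKD 21,214.69 × 0.6796 = BRL 14,417.51
Profit = BRL 14,417.51 − BRL 14,000.00

Profit: BRL 417.51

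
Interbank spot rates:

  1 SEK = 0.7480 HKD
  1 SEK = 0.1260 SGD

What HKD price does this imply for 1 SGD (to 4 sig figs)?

SGD/HKD = 5.937

1 SGD ÷ 0.1260 = 7.93651 SEK
7.93651 SEK × 0.7480 = 5.93651 HKD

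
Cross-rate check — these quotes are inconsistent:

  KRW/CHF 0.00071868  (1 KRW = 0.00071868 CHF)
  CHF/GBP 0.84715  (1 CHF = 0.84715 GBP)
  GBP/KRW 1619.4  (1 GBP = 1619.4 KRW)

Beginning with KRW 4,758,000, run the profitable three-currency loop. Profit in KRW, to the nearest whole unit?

Profit: KRW 67,857

Profitable loop is KRW → GBP → CHF → KRW:
KRW 4,758,000 ÷ 1619.4 = GBP 2,938.13
GBP 2,938.13 ÷ 0.84715 = CHF 3,468.25
CHF 3,468.25 ÷ 0.00071868 = KRW 4,825,857
Profit = KRW 4,825,857 − KRW 4,758,000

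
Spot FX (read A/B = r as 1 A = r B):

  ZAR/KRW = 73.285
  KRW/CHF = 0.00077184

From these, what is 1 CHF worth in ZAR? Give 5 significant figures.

CHF/ZAR = 17.679

1 CHF ÷ 0.00077184 = 1295.61 KRW
1295.61 KRW ÷ 73.285 = 17.679 ZAR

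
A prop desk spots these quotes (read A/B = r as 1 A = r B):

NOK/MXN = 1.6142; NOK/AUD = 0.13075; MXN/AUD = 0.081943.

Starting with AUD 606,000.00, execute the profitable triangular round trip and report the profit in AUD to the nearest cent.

Profitable loop is AUD → NOK → MXN → AUD:
AUD 606,000.00 ÷ 0.13075 = NOK 4,634,799.24
NOK 4,634,799.24 × 1.6142 = MXN 7,481,492.93
MXN 7,481,492.93 × 0.081943 = AUD 613,055.97
Profit = AUD 613,055.97 − AUD 606,000.00

Profit: AUD 7,055.97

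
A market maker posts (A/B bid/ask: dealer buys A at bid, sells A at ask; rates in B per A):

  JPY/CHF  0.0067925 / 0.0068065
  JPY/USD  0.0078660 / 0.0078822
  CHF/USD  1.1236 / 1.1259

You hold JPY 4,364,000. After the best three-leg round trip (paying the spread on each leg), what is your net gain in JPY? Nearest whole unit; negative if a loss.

Net profit: JPY 115,350

Best loop JPY → USD → CHF → JPY:
JPY 4,364,000 × 0.0078660 (sell JPY at bid) = USD 34,327.22
USD 34,327.22 ÷ 1.1259 (buy CHF at ask) = CHF 30,488.70
CHF 30,488.70 ÷ 0.0068065 (buy JPY at ask) = JPY 4,479,350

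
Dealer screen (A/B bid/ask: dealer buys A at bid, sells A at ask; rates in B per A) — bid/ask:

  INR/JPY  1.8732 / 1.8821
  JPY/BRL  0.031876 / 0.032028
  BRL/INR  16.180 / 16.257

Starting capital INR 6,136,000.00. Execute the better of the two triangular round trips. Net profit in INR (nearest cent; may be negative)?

Best loop INR → BRL → JPY → INR:
INR 6,136,000.00 ÷ 16.257 (buy BRL at ask) = BRL 377,437.41
BRL 377,437.41 ÷ 0.032028 (buy JPY at ask) = JPY 11,784,608
JPY 11,784,608 ÷ 1.8821 (buy INR at ask) = INR 6,261,414.15

Net profit: INR 125,414.15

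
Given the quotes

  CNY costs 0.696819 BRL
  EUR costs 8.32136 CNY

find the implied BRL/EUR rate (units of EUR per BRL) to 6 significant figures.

BRL/EUR = 0.172459

1 BRL ÷ 0.696819 = 1.43509 CNY
1.43509 CNY ÷ 8.32136 = 0.172459 EUR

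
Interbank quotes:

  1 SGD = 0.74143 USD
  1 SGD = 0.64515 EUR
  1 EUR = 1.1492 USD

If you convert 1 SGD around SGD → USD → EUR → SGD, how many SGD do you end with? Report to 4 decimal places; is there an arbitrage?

1.0000 (no arbitrage)

Around SGD → USD → EUR → SGD: 1 × 0.74143 ÷ 1.1492 ÷ 0.64515 = 1.000032
Product ≈ 1 (deviation 0.003%, within rounding noise).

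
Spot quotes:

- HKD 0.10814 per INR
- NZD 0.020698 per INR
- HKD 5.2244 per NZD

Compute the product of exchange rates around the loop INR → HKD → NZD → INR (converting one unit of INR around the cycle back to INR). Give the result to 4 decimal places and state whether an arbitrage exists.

Around INR → HKD → NZD → INR: 1 × 0.10814 ÷ 5.2244 ÷ 0.020698 = 1.000050
Product ≈ 1 (deviation 0.005%, within rounding noise).

1.0000 (no arbitrage)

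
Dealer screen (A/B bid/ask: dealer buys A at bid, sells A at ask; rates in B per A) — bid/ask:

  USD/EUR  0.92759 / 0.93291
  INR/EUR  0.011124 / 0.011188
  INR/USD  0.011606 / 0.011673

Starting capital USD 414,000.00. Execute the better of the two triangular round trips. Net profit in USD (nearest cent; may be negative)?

Net profit: USD 8,901.37

Best loop USD → INR → EUR → USD:
USD 414,000.00 ÷ 0.011673 (buy INR at ask) = INR 35,466,461.06
INR 35,466,461.06 × 0.011124 (sell INR at bid) = EUR 394,528.91
EUR 394,528.91 ÷ 0.93291 (buy USD at ask) = USD 422,901.37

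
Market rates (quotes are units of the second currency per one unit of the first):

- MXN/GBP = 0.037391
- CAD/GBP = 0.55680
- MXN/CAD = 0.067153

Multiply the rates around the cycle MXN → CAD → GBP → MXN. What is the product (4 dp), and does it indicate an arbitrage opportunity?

Around MXN → CAD → GBP → MXN: 1 × 0.067153 × 0.55680 ÷ 0.037391 = 0.999994
Product ≈ 1 (deviation 0.001%, within rounding noise).

1.0000 (no arbitrage)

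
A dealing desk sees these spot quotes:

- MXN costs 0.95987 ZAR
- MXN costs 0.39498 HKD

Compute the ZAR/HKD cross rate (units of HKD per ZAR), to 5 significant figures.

ZAR/HKD = 0.41149

1 ZAR ÷ 0.95987 = 1.04181 MXN
1.04181 MXN × 0.39498 = 0.411493 HKD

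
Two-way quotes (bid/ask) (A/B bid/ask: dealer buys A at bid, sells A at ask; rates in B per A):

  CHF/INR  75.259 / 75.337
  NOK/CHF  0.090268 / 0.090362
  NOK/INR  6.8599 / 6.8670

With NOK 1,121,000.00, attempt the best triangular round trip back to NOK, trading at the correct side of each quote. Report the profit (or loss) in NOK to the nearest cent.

Net profit: NOK 8,611.85

Best loop NOK → INR → CHF → NOK:
NOK 1,121,000.00 × 6.8599 (sell NOK at bid) = INR 7,689,947.90
INR 7,689,947.90 ÷ 75.337 (buy CHF at ask) = CHF 102,073.99
CHF 102,073.99 ÷ 0.090362 (buy NOK at ask) = NOK 1,129,611.85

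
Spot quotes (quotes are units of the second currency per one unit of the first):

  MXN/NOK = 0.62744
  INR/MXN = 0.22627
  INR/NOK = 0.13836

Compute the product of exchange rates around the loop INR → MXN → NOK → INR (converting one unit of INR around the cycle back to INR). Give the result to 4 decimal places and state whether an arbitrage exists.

Around INR → MXN → NOK → INR: 1 × 0.22627 × 0.62744 ÷ 0.13836 = 1.026097
Product > 1; profitable direction is INR → MXN → NOK → INR.

1.0261 (arbitrage exists)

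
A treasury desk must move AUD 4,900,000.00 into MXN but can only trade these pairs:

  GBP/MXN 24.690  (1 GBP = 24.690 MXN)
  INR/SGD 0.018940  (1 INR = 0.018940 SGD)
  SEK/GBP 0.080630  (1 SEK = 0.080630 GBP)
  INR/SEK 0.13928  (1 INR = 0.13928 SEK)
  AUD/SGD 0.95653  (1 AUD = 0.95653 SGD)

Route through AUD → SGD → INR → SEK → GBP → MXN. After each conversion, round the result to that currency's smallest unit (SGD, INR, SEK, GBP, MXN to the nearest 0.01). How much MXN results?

MXN 68,615,338.29

AUD 4,900,000.00 × 0.95653 = SGD 4,686,997.00
SGD 4,686,997.00 ÷ 0.018940 = INR 247,465,522.70
INR 247,465,522.70 × 0.13928 = SEK 34,466,998.00
SEK 34,466,998.00 × 0.080630 = GBP 2,779,074.05
GBP 2,779,074.05 × 24.690 = MXN 68,615,338.29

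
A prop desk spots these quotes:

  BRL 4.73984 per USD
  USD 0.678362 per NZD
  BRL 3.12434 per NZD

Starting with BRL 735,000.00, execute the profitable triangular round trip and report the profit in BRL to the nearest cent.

Profit: BRL 21,404.74

Profitable loop is BRL → NZD → USD → BRL:
BRL 735,000.00 ÷ 3.12434 = NZD 235,249.68
NZD 235,249.68 × 0.678362 = USD 159,584.45
USD 159,584.45 × 4.73984 = BRL 756,404.74
Profit = BRL 756,404.74 − BRL 735,000.00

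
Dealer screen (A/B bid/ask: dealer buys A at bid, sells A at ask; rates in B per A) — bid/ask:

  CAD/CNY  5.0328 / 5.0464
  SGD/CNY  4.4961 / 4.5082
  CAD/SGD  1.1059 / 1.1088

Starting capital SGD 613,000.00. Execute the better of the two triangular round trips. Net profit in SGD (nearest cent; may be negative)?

Net profit: SGD 4,182.72

Best loop SGD → CAD → CNY → SGD:
SGD 613,000.00 ÷ 1.1088 (buy CAD at ask) = CAD 552,849.93
CAD 552,849.93 × 5.0328 (sell CAD at bid) = CNY 2,782,383.12
CNY 2,782,383.12 ÷ 4.5082 (buy SGD at ask) = SGD 617,182.72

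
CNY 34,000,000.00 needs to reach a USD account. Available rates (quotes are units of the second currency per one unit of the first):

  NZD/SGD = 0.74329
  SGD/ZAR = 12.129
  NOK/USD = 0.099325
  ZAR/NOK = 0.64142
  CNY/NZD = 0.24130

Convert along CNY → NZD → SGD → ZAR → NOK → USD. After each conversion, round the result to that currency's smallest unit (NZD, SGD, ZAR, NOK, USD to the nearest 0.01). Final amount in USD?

USD 4,712,166.16

CNY 34,000,000.00 × 0.24130 = NZD 8,204,200.00
NZD 8,204,200.00 × 0.74329 = SGD 6,098,099.82
SGD 6,098,099.82 × 12.129 = ZAR 73,963,852.72
ZAR 73,963,852.72 × 0.64142 = NOK 47,441,894.41
NOK 47,441,894.41 × 0.099325 = USD 4,712,166.16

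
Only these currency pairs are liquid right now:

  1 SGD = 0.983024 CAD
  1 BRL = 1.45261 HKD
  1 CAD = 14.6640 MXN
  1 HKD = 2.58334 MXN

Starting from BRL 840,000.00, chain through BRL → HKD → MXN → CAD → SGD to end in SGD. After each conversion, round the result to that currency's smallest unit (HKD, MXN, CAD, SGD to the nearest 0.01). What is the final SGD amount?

SGD 218,672.07

BRL 840,000.00 × 1.45261 = HKD 1,220,192.40
HKD 1,220,192.40 × 2.58334 = MXN 3,152,171.83
MXN 3,152,171.83 ÷ 14.6640 = CAD 214,959.89
CAD 214,959.89 ÷ 0.983024 = SGD 218,672.07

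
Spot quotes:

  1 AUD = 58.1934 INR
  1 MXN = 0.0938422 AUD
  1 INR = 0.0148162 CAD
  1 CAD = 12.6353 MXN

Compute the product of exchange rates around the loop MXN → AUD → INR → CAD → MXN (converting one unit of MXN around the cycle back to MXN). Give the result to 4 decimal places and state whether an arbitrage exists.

Around MXN → AUD → INR → CAD → MXN: 1 × 0.0938422 × 58.1934 × 0.0148162 × 12.6353 = 1.022338
Product > 1; profitable direction is MXN → AUD → INR → CAD → MXN.

1.0223 (arbitrage exists)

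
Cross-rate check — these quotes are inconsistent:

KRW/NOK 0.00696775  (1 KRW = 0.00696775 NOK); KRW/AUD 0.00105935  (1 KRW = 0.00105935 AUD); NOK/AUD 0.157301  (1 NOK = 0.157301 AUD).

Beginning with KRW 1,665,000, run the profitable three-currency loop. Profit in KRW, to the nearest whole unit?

Profit: KRW 57,657

Profitable loop is KRW → NOK → AUD → KRW:
KRW 1,665,000 × 0.00696775 = NOK 11,601.30
NOK 11,601.30 × 0.157301 = AUD 1,824.90
AUD 1,824.90 ÷ 0.00105935 = KRW 1,722,657
Profit = KRW 1,722,657 − KRW 1,665,000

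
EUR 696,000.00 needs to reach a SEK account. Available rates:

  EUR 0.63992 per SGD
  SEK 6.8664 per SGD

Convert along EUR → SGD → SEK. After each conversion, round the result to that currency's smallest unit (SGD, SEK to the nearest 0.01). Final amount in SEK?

EUR 696,000.00 ÷ 0.63992 = SGD 1,087,635.95
SGD 1,087,635.95 × 6.8664 = SEK 7,468,143.49

SEK 7,468,143.49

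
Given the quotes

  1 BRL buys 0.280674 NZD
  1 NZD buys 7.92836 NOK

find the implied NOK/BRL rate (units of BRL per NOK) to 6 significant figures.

1 NOK ÷ 7.92836 = 0.126129 NZD
0.126129 NZD ÷ 0.280674 = 0.449381 BRL

NOK/BRL = 0.449381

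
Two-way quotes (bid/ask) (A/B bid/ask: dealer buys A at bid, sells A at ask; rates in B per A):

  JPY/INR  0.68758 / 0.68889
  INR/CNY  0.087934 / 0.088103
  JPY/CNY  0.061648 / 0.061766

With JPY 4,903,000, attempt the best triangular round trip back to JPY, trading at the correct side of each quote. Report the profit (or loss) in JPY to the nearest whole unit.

Net profit: JPY 77,126

Best loop JPY → CNY → INR → JPY:
JPY 4,903,000 × 0.061648 (sell JPY at bid) = CNY 302,260.14
CNY 302,260.14 ÷ 0.088103 (buy INR at ask) = INR 3,430,758.82
INR 3,430,758.82 ÷ 0.68889 (buy JPY at ask) = JPY 4,980,126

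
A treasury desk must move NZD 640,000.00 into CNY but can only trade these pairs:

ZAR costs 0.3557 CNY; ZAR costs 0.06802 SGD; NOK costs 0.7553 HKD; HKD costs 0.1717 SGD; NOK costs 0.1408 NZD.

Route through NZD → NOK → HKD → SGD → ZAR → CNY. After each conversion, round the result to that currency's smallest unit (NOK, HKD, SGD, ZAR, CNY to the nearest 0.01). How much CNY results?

CNY 3,082,579.87

NZD 640,000.00 ÷ 0.1408 = NOK 4,545,454.55
NOK 4,545,454.55 × 0.7553 = HKD 3,433,181.82
HKD 3,433,181.82 × 0.1717 = SGD 589,477.32
SGD 589,477.32 ÷ 0.06802 = ZAR 8,666,235.22
ZAR 8,666,235.22 × 0.3557 = CNY 3,082,579.87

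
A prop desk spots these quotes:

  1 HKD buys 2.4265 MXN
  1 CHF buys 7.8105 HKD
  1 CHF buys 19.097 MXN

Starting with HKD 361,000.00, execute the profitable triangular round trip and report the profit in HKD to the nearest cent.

Profit: HKD 2,758.56

Profitable loop is HKD → CHF → MXN → HKD:
HKD 361,000.00 ÷ 7.8105 = CHF 46,219.83
CHF 46,219.83 × 19.097 = MXN 882,660.14
MXN 882,660.14 ÷ 2.4265 = HKD 363,758.56
Profit = HKD 363,758.56 − HKD 361,000.00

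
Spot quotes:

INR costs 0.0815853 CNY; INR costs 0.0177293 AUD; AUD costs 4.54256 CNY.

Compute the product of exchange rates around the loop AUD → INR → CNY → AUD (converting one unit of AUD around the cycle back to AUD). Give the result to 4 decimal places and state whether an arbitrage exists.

1.0130 (arbitrage exists)

Around AUD → INR → CNY → AUD: 1 ÷ 0.0177293 × 0.0815853 ÷ 4.54256 = 1.013024
Product > 1; profitable direction is AUD → INR → CNY → AUD.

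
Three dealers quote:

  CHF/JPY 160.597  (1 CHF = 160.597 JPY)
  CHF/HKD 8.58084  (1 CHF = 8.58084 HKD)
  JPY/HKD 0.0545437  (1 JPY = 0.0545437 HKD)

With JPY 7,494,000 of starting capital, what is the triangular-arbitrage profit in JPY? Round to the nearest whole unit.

Profitable loop is JPY → HKD → CHF → JPY:
JPY 7,494,000 × 0.0545437 = HKD 408,750.49
HKD 408,750.49 ÷ 8.58084 = CHF 47,635.25
CHF 47,635.25 × 160.597 = JPY 7,650,079
Profit = JPY 7,650,079 − JPY 7,494,000

Profit: JPY 156,079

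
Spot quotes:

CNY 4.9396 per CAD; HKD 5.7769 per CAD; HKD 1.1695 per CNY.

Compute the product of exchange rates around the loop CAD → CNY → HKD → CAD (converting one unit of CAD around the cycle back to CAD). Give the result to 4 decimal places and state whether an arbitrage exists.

1.0000 (no arbitrage)

Around CAD → CNY → HKD → CAD: 1 × 4.9396 × 1.1695 ÷ 5.7769 = 0.999993
Product ≈ 1 (deviation 0.001%, within rounding noise).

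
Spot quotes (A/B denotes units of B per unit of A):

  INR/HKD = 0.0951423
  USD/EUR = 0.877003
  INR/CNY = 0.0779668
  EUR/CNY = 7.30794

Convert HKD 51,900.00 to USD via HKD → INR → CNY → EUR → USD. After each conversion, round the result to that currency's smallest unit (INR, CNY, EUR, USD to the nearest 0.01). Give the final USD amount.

HKD 51,900.00 ÷ 0.0951423 = INR 545,498.69
INR 545,498.69 × 0.0779668 = CNY 42,530.79
CNY 42,530.79 ÷ 7.30794 = EUR 5,819.81
EUR 5,819.81 ÷ 0.877003 = USD 6,636.02

USD 6,636.02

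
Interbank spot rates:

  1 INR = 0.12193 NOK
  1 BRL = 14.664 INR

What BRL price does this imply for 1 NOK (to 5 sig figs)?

1 NOK ÷ 0.12193 = 8.20143 INR
8.20143 INR ÷ 14.664 = 0.55929 BRL

NOK/BRL = 0.55929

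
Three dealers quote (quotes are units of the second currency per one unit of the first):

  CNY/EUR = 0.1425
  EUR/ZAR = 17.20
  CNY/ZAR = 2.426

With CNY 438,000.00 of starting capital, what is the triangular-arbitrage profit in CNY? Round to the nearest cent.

Profitable loop is CNY → EUR → ZAR → CNY:
CNY 438,000.00 × 0.1425 = EUR 62,415.00
EUR 62,415.00 × 17.20 = ZAR 1,073,538.00
ZAR 1,073,538.00 ÷ 2.426 = CNY 442,513.60
Profit = CNY 442,513.60 − CNY 438,000.00

Profit: CNY 4,513.60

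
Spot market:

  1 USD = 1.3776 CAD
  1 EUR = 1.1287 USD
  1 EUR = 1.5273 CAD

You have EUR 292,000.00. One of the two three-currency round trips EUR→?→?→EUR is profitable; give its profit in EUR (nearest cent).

Profitable loop is EUR → USD → CAD → EUR:
EUR 292,000.00 × 1.1287 = USD 329,580.40
USD 329,580.40 × 1.3776 = CAD 454,029.96
CAD 454,029.96 ÷ 1.5273 = EUR 297,276.21
Profit = EUR 297,276.21 − EUR 292,000.00

Profit: EUR 5,276.21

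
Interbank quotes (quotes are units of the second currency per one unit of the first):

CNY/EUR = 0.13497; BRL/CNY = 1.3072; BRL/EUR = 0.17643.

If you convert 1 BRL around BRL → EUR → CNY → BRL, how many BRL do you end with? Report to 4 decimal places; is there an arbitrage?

Around BRL → EUR → CNY → BRL: 1 × 0.17643 ÷ 0.13497 ÷ 1.3072 = 0.999984
Product ≈ 1 (deviation 0.002%, within rounding noise).

1.0000 (no arbitrage)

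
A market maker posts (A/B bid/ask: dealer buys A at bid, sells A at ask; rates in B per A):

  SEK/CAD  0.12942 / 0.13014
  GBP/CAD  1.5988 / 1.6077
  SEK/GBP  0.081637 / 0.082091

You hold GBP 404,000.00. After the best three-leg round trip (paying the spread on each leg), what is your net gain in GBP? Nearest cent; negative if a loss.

Net profit: GBP 1,183.49

Best loop GBP → CAD → SEK → GBP:
GBP 404,000.00 × 1.5988 (sell GBP at bid) = CAD 645,915.20
CAD 645,915.20 ÷ 0.13014 (buy SEK at ask) = SEK 4,963,233.44
SEK 4,963,233.44 × 0.081637 (sell SEK at bid) = GBP 405,183.49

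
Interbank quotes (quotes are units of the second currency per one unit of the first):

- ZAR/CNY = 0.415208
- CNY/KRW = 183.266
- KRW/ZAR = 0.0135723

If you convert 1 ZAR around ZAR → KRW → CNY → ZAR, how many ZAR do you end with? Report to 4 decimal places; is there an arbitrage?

Around ZAR → KRW → CNY → ZAR: 1 ÷ 0.0135723 ÷ 183.266 ÷ 0.415208 = 0.968275
Product < 1; profitable direction is ZAR → CNY → KRW → ZAR.

0.9683 (arbitrage exists)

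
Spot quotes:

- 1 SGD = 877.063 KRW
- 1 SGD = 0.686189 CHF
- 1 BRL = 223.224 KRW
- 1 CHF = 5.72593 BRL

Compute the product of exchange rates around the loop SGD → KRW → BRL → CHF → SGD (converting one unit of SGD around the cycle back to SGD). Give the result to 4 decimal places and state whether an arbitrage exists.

1.0000 (no arbitrage)

Around SGD → KRW → BRL → CHF → SGD: 1 × 877.063 ÷ 223.224 ÷ 5.72593 ÷ 0.686189 = 1.000000
Product ≈ 1 (deviation 0.000%, within rounding noise).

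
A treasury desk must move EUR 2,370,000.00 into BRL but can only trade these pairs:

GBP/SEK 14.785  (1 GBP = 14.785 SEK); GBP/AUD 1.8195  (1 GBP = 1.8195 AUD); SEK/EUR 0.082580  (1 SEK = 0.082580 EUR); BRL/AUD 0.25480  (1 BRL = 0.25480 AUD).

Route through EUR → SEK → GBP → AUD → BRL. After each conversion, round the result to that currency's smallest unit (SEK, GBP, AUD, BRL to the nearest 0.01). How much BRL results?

EUR 2,370,000.00 ÷ 0.082580 = SEK 28,699,442.96
SEK 28,699,442.96 ÷ 14.785 = GBP 1,941,118.90
GBP 1,941,118.90 × 1.8195 = AUD 3,531,865.84
AUD 3,531,865.84 ÷ 0.25480 = BRL 13,861,325.90

BRL 13,861,325.90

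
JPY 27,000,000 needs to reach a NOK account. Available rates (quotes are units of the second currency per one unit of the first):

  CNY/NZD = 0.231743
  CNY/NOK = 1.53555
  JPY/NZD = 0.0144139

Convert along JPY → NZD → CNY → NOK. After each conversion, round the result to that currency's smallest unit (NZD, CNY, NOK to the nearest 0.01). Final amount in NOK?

NOK 2,578,710.60

JPY 27,000,000 × 0.0144139 = NZD 389,175.30
NZD 389,175.30 ÷ 0.231743 = CNY 1,679,340.04
CNY 1,679,340.04 × 1.53555 = NOK 2,578,710.60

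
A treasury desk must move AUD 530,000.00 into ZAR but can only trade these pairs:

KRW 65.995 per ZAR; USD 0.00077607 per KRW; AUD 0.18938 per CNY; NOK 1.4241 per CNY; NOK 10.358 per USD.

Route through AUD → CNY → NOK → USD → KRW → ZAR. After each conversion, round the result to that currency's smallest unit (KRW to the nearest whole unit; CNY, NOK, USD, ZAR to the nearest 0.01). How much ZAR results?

ZAR 7,512,671.69

AUD 530,000.00 ÷ 0.18938 = CNY 2,798,605.98
CNY 2,798,605.98 × 1.4241 = NOK 3,985,494.78
NOK 3,985,494.78 ÷ 10.358 = USD 384,774.55
USD 384,774.55 ÷ 0.00077607 = KRW 495,798,768
KRW 495,798,768 ÷ 65.995 = ZAR 7,512,671.69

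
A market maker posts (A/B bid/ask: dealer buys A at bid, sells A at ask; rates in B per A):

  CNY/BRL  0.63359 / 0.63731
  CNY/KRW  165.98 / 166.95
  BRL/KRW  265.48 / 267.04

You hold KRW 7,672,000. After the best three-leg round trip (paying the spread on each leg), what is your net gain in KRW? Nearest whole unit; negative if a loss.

Best loop KRW → CNY → BRL → KRW:
KRW 7,672,000 ÷ 166.95 (buy CNY at ask) = CNY 45,953.88
CNY 45,953.88 × 0.63359 (sell CNY at bid) = BRL 29,115.92
BRL 29,115.92 × 265.48 (sell BRL at bid) = KRW 7,729,694

Net profit: KRW 57,694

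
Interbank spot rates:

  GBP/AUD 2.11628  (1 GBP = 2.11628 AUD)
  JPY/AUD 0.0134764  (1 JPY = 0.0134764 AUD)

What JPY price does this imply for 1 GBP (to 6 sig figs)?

1 GBP × 2.11628 = 2.11628 AUD
2.11628 AUD ÷ 0.0134764 = 157.036 JPY

GBP/JPY = 157.036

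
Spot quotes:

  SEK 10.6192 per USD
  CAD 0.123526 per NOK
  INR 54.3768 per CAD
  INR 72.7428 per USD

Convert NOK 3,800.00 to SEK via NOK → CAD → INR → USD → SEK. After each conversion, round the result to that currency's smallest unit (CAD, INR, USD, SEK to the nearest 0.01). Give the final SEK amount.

SEK 3,726.17

NOK 3,800.00 × 0.123526 = CAD 469.40
CAD 469.40 × 54.3768 = INR 25,524.47
INR 25,524.47 ÷ 72.7428 = USD 350.89
USD 350.89 × 10.6192 = SEK 3,726.17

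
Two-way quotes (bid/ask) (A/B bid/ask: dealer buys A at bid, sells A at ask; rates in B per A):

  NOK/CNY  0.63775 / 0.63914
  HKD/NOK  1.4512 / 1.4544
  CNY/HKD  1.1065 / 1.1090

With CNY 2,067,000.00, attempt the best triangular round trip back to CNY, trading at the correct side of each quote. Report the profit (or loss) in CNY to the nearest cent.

Best loop CNY → HKD → NOK → CNY:
CNY 2,067,000.00 × 1.1065 (sell CNY at bid) = HKD 2,287,135.50
HKD 2,287,135.50 × 1.4512 (sell HKD at bid) = NOK 3,319,091.04
NOK 3,319,091.04 × 0.63775 (sell NOK at bid) = CNY 2,116,750.31

Net profit: CNY 49,750.31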